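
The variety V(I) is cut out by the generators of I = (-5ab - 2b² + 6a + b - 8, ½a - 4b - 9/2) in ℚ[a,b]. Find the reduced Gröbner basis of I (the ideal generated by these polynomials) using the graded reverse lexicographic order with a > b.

f_1 = -5ab - 2b² + 6a + b - 8, LT = ab.
f_2 = ½a - 4b - 9/2, LT = a.

S(f_1,f_2): lcm = ab. S = 42/5b² - 6/5a + 44/5b + 8/5.
  leading term b²: no divisor's leading term divides it; move 42/5b² to the remainder.
  leading term a: subtract (-12/5)·f_2 from -6/5a + 44/5b + 8/5 → -⅘b - 46/5
  leading term b: no divisor's leading term divides it; move -⅘b to the remainder.
  leading term 1: no divisor's leading term divides it; move -46/5 to the remainder.
  remainder 42/5b² - ⅘b - 46/5 ≠ 0; add g_3 = 42/5b² - ⅘b - 46/5 to the basis.

The other S-polynomials (S(f_1,g_3), S(f_2,g_3)) all reduce to 0 modulo the current basis, so we have a Gröbner basis.
Inter-reduce: drop elements whose leading term is divisible by another's, tail-reduce, and make monic.

G = {b² - 2/21b - 23/21, a - 8b - 9}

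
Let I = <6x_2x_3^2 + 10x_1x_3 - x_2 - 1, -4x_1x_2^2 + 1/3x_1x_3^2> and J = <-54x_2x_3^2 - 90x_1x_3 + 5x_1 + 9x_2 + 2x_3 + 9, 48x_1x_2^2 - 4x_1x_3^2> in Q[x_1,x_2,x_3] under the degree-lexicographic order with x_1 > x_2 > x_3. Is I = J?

Two ideals are equal iff their reduced Gröbner bases coincide (the reduced basis is unique for a fixed ordering).
Buchberger on the first generating set:
f_1 = 6x_2x_3^2 + 10x_1x_3 - x_2 - 1, LT = x_2x_3^2.
f_2 = -4x_1x_2^2 + 1/3x_1x_3^2, LT = x_1x_2^2.

S(f_1,f_2): lcm = x_1x_2^2x_3^2. S = 1/12x_1x_3^4 + 5/3x_1^2x_2x_3 - 1/6x_1x_2^2 - 1/6x_1x_2.
  leading term x_1x_3^4: no divisor's leading term divides it; move 1/12x_1x_3^4 to the remainder.
  leading term x_1^2x_2x_3: no divisor's leading term divides it; move 5/3x_1^2x_2x_3 to the remainder.
  leading term x_1x_2^2: subtract (1/24)·f_2 from -1/6x_1x_2^2 - 1/6x_1x_2 → -1/72x_1x_3^2 - 1/6x_1x_2
  leading term x_1x_3^2: no divisor's leading term divides it; move -1/72x_1x_3^2 to the remainder.
  leading term x_1x_2: no divisor's leading term divides it; move -1/6x_1x_2 to the remainder.
  remainder 1/12x_1x_3^4 + 5/3x_1^2x_2x_3 - 1/72x_1x_3^2 - 1/6x_1x_2 ≠ 0; add g_3 = 1/12x_1x_3^4 + 5/3x_1^2x_2x_3 - 1/72x_1x_3^2 - 1/6x_1x_2 to the basis.

The other S-polynomials (S(f_1,g_3), S(f_2,g_3)) all reduce to 0 modulo the current basis, so we have a Gröbner basis.
Inter-reduce: drop elements whose leading term is divisible by another's, tail-reduce, and make monic.
Reduced Gröbner basis: {x_1x_3^4 + 20x_1^2x_2x_3 - 1/6x_1x_3^2 - 2x_1x_2, x_1x_2^2 - 1/12x_1x_3^2, x_2x_3^2 + 5/3x_1x_3 - 1/6x_2 - 1/6}.

Buchberger on the second generating set:
h_1 = -54x_2x_3^2 - 90x_1x_3 + 5x_1 + 9x_2 + 2x_3 + 9, LT = x_2x_3^2.
h_2 = 48x_1x_2^2 - 4x_1x_3^2, LT = x_1x_2^2.

S(h_1,h_2): lcm = x_1x_2^2x_3^2. S = 1/12x_1x_3^4 + 5/3x_1^2x_2x_3 - 5/54x_1^2x_2 - 1/6x_1x_2^2 - 1/27x_1x_2x_3 - 1/6x_1x_2.
  leading term x_1x_3^4: no divisor's leading term divides it; move 1/12x_1x_3^4 to the remainder.
  leading term x_1^2x_2x_3: no divisor's leading term divides it; move 5/3x_1^2x_2x_3 to the remainder.
  leading term x_1^2x_2: no divisor's leading term divides it; move -5/54x_1^2x_2 to the remainder.
  leading term x_1x_2^2: subtract (-1/288)·h_2 from -1/6x_1x_2^2 - 1/27x_1x_2x_3 - 1/6x_1x_2 → -1/27x_1x_2x_3 - 1/72x_1x_3^2 - 1/6x_1x_2
  leading term x_1x_2x_3: no divisor's leading term divides it; move -1/27x_1x_2x_3 to the remainder.
  leading term x_1x_3^2: no divisor's leading term divides it; move -1/72x_1x_3^2 to the remainder.
  leading term x_1x_2: no divisor's leading term divides it; move -1/6x_1x_2 to the remainder.
  remainder 1/12x_1x_3^4 + 5/3x_1^2x_2x_3 - 5/54x_1^2x_2 - 1/27x_1x_2x_3 - 1/72x_1x_3^2 - 1/6x_1x_2 ≠ 0; add k_3 = 1/12x_1x_3^4 + 5/3x_1^2x_2x_3 - 5/54x_1^2x_2 - 1/27x_1x_2x_3 - 1/72x_1x_3^2 - 1/6x_1x_2 to the basis.

The other S-polynomials (S(h_1,k_3), S(h_2,k_3)) all reduce to 0 modulo the current basis, so we have a Gröbner basis.
Inter-reduce: drop elements whose leading term is divisible by another's, tail-reduce, and make monic.
Reduced Gröbner basis: {x_1x_3^4 + 20x_1^2x_2x_3 - 10/9x_1^2x_2 - 4/9x_1x_2x_3 - 1/6x_1x_3^2 - 2x_1x_2, x_1x_2^2 - 1/12x_1x_3^2, x_2x_3^2 + 5/3x_1x_3 - 5/54x_1 - 1/6x_2 - 1/27x_3 - 1/6}.

Since the reduced bases disagree, the two ideals are not the same.

No, the ideals differ.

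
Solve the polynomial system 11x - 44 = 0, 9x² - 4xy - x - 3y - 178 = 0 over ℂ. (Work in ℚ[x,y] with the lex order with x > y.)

Compute a lex Gröbner basis by Buchberger's algorithm.
f_1 = 11x - 44, LT = x.
f_2 = 9x² - 4xy - x - 3y - 178, LT = x².

S(f_1,f_2): lcm = x². S = 4/9xy - 35/9x + ⅓y + 178/9.
  reduce S modulo (f_1, f_2):
  remainder 19/9y + 38/9 ≠ 0; add h_3 = 19/9y + 38/9 to the basis.

The other S-polynomials (S(f_1,h_3), S(f_2,h_3)) all reduce to 0 modulo the current basis, so we have a Gröbner basis.
Inter-reduce: drop elements whose leading term is divisible by another's, tail-reduce, and make monic.
Reduced Gröbner basis: {x - 4, y + 2}.

Since the basis is lex-ordered, y + 2 is univariate in y. Its roots are {-2}. Back-substituting each root into the other basis elements fixes the other coordinates.
  y = -2: the earlier basis element becomes x - 4 = 0, giving x = 4 — point (4, -2).
Zero-dimensionality of the ideal guarantees finitely many solutions over ℂ.

{(4, -2)}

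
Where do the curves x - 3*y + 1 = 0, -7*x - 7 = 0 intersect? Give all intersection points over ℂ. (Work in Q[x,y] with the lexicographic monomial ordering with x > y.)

{(-1, 0)}

Compute a lex Gröbner basis by Buchberger's algorithm.
f_1 = x - 3*y + 1, LT = x.
f_2 = -7*x - 7, LT = x.

S(f_1,f_2): lcm = x. S = -3*y.
  leading term y: no divisor's leading term divides it; move -3*y to the remainder.
  remainder -3*y ≠ 0; add h_3 = -3*y to the basis.

S(f_1,h_3): leading monomials are coprime, so the S-polynomial reduces to 0 (Buchberger's first criterion).
S(f_2,h_3): leading monomials are coprime, so the S-polynomial reduces to 0 (Buchberger's first criterion).
Every S-polynomial of the final basis reduces to 0, so we have a Gröbner basis.
Inter-reduce: drop elements whose leading term is divisible by another's, tail-reduce, and make monic.
Reduced Gröbner basis: {x + 1, y}.

Elimination: the polynomial y lies in the elimination ideal for y, so y ∈ {0}. For each such y, the remaining basis elements (now univariate) give the rest of the solution.
  y = 0: the earlier basis element becomes x + 1 = 0, giving x = -1 — point (-1, 0).
Each listed point satisfies every original equation (direct substitution).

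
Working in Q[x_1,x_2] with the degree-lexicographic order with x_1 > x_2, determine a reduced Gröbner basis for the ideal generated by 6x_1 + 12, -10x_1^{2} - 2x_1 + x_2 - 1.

f_1 = 6x_1 + 12, LT = x_1.
f_2 = -10x_1^{2} - 2x_1 + x_2 - 1, LT = x_1^{2}.

S(f_1,f_2): lcm = x_1^{2}. S = \tfrac{9}{5}x_1 + \tfrac{1}{10}x_2 - \tfrac{1}{10}.
  reduce S modulo (f_1, f_2):
  remainder \tfrac{1}{10}x_2 - \tfrac{37}{10} ≠ 0; add g_3 = \tfrac{1}{10}x_2 - \tfrac{37}{10} to the basis.

The other S-polynomials (S(f_1,g_3), S(f_2,g_3)) all reduce to 0 modulo the current basis, so we have a Gröbner basis.
Inter-reduce: drop elements whose leading term is divisible by another's, tail-reduce, and make monic.

G = {x_1 + 2, x_2 - 37}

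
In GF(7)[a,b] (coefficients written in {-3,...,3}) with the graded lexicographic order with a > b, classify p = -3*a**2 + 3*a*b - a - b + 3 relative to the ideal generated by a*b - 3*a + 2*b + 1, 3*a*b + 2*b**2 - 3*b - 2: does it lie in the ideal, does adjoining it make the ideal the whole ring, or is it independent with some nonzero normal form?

-3*a**2 + 3*a*b - a - b + 3 lies in I (it reduces to 0).

First compute the reduced Gröbner basis of I by Buchberger's algorithm.
f_1 = a*b - 3*a + 2*b + 1, LT = a*b.
f_2 = 3*a*b + 2*b**2 - 3*b - 2, LT = a*b.

S(f_1,f_2): lcm = a*b. S = -3*b**2 - 3*a + 3*b - 3.
  leading term b**2: no divisor's leading term divides it; move -3*b**2 to the remainder.
  leading term a: no divisor's leading term divides it; move -3*a to the remainder.
  leading term b: no divisor's leading term divides it; move 3*b to the remainder.
  leading term 1: no divisor's leading term divides it; move -3 to the remainder.
  remainder -3*b**2 - 3*a + 3*b - 3 ≠ 0; add h_3 = -3*b**2 - 3*a + 3*b - 3 to the basis.

S(f_1,h_3): lcm = a*b**2. S = -a**2 - 2*a*b + 2*b**2 - a + b.
  leading term a**2: no divisor's leading term divides it; move -a**2 to the remainder.
  leading term a*b: subtract (-2)·f_1 from -2*a*b + 2*b**2 - a + b → 2*b**2 - 2*b + 2
  leading term b**2: subtract (-3)·h_3 from 2*b**2 - 2*b + 2 → -2*a
  leading term a: no divisor's leading term divides it; move -2*a to the remainder.
  remainder -a**2 - 2*a ≠ 0; add h_4 = -a**2 - 2*a to the basis.

The other S-polynomials (S(f_2,h_3), S(f_1,h_4), S(f_2,h_4), S(h_3,h_4)) all reduce to 0 modulo the current basis, so we have a Gröbner basis.
Inter-reduce: drop elements whose leading term is divisible by another's, tail-reduce, and make monic.
Reduced Gröbner basis: {a**2 + 2*a, a*b - 3*a + 2*b + 1, b**2 + a - b + 1}.
Label its elements g_1 = a**2 + 2*a, g_2 = a*b - 3*a + 2*b + 1, g_3 = b**2 + a - b + 1.

Reduce p = -3*a**2 + 3*a*b - a - b + 3 modulo G:
  leading term a**2: subtract (-3)·g_1 from -3*a**2 + 3*a*b - a - b + 3 → 3*a*b - 2*a - b + 3
  leading term a*b: subtract (3)·g_2 from 3*a*b - 2*a - b + 3 → 0
  normal form = 0.
Since the normal form is 0, p ∈ I.

The remainder on division by a Gröbner basis is unique — it is the normal form.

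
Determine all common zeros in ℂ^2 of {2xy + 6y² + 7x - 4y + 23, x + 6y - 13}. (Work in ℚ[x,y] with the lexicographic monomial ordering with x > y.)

Compute a lex Gröbner basis by Buchberger's algorithm.
f_1 = 2xy + 7x + 6y² - 4y + 23, LT = xy.
f_2 = x + 6y - 13, LT = x.

S(f_1,f_2): lcm = xy. S = 7/2x - 3y² + 11y + 23/2.
  reduce S modulo (f_1, f_2):
  remainder -3y² - 10y + 57 ≠ 0; add h_3 = -3y² - 10y + 57 to the basis.

The other S-polynomials (S(f_1,h_3), S(f_2,h_3)) all reduce to 0 modulo the current basis, so we have a Gröbner basis.
Inter-reduce: drop elements whose leading term is divisible by another's, tail-reduce, and make monic.
Reduced Gröbner basis: {x + 6y - 13, y² + 10/3y - 19}.

A lex Gröbner basis eliminates variables successively. Here y² + 10/3y - 19 depends only on y, with roots {-19/3, 3}; lifting each root through the earlier basis elements recovers the full solutions.
  y = -19/3: the earlier basis element becomes x - 51 = 0, giving x = 51 — point (51, -19/3).
  y = 3: the earlier basis element becomes x + 5 = 0, giving x = -5 — point (-5, 3).

{(51, -19/3), (-5, 3)}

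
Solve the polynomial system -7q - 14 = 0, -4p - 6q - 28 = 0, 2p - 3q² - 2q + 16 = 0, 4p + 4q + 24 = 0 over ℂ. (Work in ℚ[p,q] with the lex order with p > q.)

Compute a lex Gröbner basis by Buchberger's algorithm.
f_1 = -7q - 14, LT = q.
f_2 = -4p - 6q - 28, LT = p.
f_3 = 2p - 3q² - 2q + 16, LT = p.
f_4 = 4p + 4q + 24, LT = p.

The S-polynomials (S(f_1,f_2), S(f_1,f_3), S(f_1,f_4), S(f_2,f_3), S(f_2,f_4), S(f_3,f_4)) all reduce to 0 modulo the current basis, so we have a Gröbner basis.
Inter-reduce: drop elements whose leading term is divisible by another's, tail-reduce, and make monic.
Reduced Gröbner basis: {p + 4, q + 2}.

Elimination: the polynomial q + 2 lies in the elimination ideal for q, so q ∈ {-2}. For each such q, the remaining basis elements (now univariate) give the rest of the solution.
  q = -2: the earlier basis element becomes p + 4 = 0, giving p = -4 — point (-4, -2).
Each listed point satisfies every original equation (direct substitution).

{(-4, -2)}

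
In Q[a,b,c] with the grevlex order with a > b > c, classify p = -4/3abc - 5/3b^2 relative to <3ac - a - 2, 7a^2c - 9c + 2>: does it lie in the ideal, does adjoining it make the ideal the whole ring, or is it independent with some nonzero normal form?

First compute the reduced Gröbner basis of I by Buchberger's algorithm.
f_1 = 3ac - a - 2, LT = ac.
f_2 = 7a^2c - 9c + 2, LT = a^2c.

S(f_1,f_2): lcm = a^2c. S = -1/3a^2 - 2/3a + 9/7c - 2/7.
  reduce S modulo (f_1, f_2):
  remainder -1/3a^2 - 2/3a + 9/7c - 2/7 ≠ 0; add h_3 = -1/3a^2 - 2/3a + 9/7c - 2/7 to the basis.

S(f_1,h_3): lcm = a^2c. S = -1/3a^2 - 2ac + 27/7c^2 - 2/3a - 6/7c.
  reduce S modulo (f_1, f_2, h_3):
  remainder 27/7c^2 - 2/3a - 15/7c - 22/21 ≠ 0; add h_4 = 27/7c^2 - 2/3a - 15/7c - 22/21 to the basis.

The other S-polynomials (S(f_2,h_3), S(f_1,h_4), S(f_2,h_4), S(h_3,h_4)) all reduce to 0 modulo the current basis, so we have a Gröbner basis.
Inter-reduce: drop elements whose leading term is divisible by another's, tail-reduce, and make monic.
Reduced Gröbner basis: {a^2 + 2a - 27/7c + 6/7, ac - 1/3a - 2/3, c^2 - 14/81a - 5/9c - 22/81}.
Label its elements g_1 = a^2 + 2a - 27/7c + 6/7, g_2 = ac - 1/3a - 2/3, g_3 = c^2 - 14/81a - 5/9c - 22/81.

Reduce p = -4/3abc - 5/3b^2 modulo G:
  leading term abc: subtract (-4/3b)·g_2 from -4/3abc - 5/3b^2 → -4/9ab - 5/3b^2 - 8/9b
  leading term ab: no divisor's leading term divides it; move -4/9ab to the remainder.
  leading term b^2: no divisor's leading term divides it; move -5/3b^2 to the remainder.
  leading term b: no divisor's leading term divides it; move -8/9b to the remainder.
  normal form = -4/9ab - 5/3b^2 - 8/9b.
The normal form is nonzero, so p ∉ I. Since p minus its normal form lies in I, I + (p) = I + (r) where r = -4/9ab - 5/3b^2 - 8/9b; decide whether this ideal is the whole ring.
Run Buchberger on G together with r (pairs among the g_i already reduce to 0 since G is a Gröbner basis):
g_1 = a^2 + 2a - 27/7c + 6/7, LT = a^2.
g_2 = ac - 1/3a - 2/3, LT = ac.
g_3 = c^2 - 14/81a - 5/9c - 22/81, LT = c^2.
r = -4/9ab - 5/3b^2 - 8/9b, LT = ab.

S(g_1,r): lcm = a^2b. S = -15/4ab^2 - 27/7bc + 6/7b.
  reduce S modulo (g_1, g_2, g_3, r):
  remainder 225/16b^3 + 15/2b^2 - 27/7bc + 6/7b ≠ 0; add m_5 = 225/16b^3 + 15/2b^2 - 27/7bc + 6/7b to the basis.

S(g_2,r): lcm = abc. S = -15/4b^2c - 1/3ab - 2bc - 2/3b.
  reduce S modulo (g_1, g_2, g_3, r, m_5):
  remainder -15/4b^2c + 5/4b^2 - 2bc ≠ 0; add m_6 = -15/4b^2c + 5/4b^2 - 2bc to the basis.

The other S-polynomials (S(g_1,g_2), S(g_1,g_3), S(g_2,g_3), S(g_3,r), S(g_1,m_5), S(g_2,m_5), S(g_3,m_5), S(r,m_5), S(g_1,m_6), S(g_2,m_6), S(g_3,m_6), S(r,m_6), S(m_5,m_6)) all reduce to 0 modulo the current basis, so we have a Gröbner basis.
Inter-reduce: drop elements whose leading term is divisible by another's, tail-reduce, and make monic.
Reduced Gröbner basis: {b^3 + 8/15b^2 - 48/175bc + 32/525b, b^2c - 1/3b^2 + 8/15bc, a^2 + 2a - 27/7c + 6/7, ab + 15/4b^2 + 2b, ac - 1/3a - 2/3, c^2 - 14/81a - 5/9c - 22/81}.
The reduced Gröbner basis of I + (p) is {b^3 + 8/15b^2 - 48/175bc + 32/525b, b^2c - 1/3b^2 + 8/15bc, a^2 + 2a - 27/7c + 6/7, ab + 15/4b^2 + 2b, ac - 1/3a - 2/3, c^2 - 14/81a - 5/9c - 22/81} ≠ {1}, a proper ideal, so the enlarged system stays consistent: p is independent of I, with normal form -4/9ab - 5/3b^2 - 8/9b.

-4/3abc - 5/3b^2 is independent of I; its normal form modulo I is -4/9ab - 5/3b^2 - 8/9b.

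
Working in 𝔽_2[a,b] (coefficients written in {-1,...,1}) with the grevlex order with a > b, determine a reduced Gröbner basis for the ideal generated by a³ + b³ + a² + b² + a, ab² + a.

The reduced Gröbner basis is the canonical form of the ideal for this ordering.

f_1 = a³ + b³ + a² + b² + a, LT = a³.
f_2 = ab² + a, LT = ab².

S(f_1,f_2): lcm = a³b². S = b⁵ + a²b² + b⁴ + a³ + ab².
  reduce S modulo (f_1, f_2):
  remainder b⁵ + b⁴ + b³ + b² ≠ 0; add g_3 = b⁵ + b⁴ + b³ + b² to the basis.

The other S-polynomials (S(f_1,g_3), S(f_2,g_3)) all reduce to 0 modulo the current basis, so we have a Gröbner basis.

G = {b⁵ + b⁴ + b³ + b², a³ + b³ + a² + b² + a, ab² + a}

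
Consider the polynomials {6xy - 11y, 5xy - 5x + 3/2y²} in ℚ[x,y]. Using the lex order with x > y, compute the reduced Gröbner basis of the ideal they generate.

G = {x - 3/10y² - 11/6y, y³ + 55/9y² - 55/9y}

The reduced Gröbner basis is the canonical form of the ideal for this ordering.

f_1 = 6xy - 11y, LT = xy.
f_2 = 5xy - 5x + 3/2y², LT = xy.

S(f_1,f_2): lcm = xy. S = x - 3/10y² - 11/6y.
  reduce S modulo (f_1, f_2):
  remainder x - 3/10y² - 11/6y ≠ 0; add g_3 = x - 3/10y² - 11/6y to the basis.

S(f_1,g_3): lcm = xy. S = 3/10y³ + 11/6y² - 11/6y.
  reduce S modulo (f_1, f_2, g_3):
  remainder 3/10y³ + 11/6y² - 11/6y ≠ 0; add g_4 = 3/10y³ + 11/6y² - 11/6y to the basis.

The other S-polynomials (S(f_2,g_3), S(f_1,g_4), S(f_2,g_4), S(g_3,g_4)) all reduce to 0 modulo the current basis, so we have a Gröbner basis.
Inter-reduce: drop elements whose leading term is divisible by another's, tail-reduce, and make monic.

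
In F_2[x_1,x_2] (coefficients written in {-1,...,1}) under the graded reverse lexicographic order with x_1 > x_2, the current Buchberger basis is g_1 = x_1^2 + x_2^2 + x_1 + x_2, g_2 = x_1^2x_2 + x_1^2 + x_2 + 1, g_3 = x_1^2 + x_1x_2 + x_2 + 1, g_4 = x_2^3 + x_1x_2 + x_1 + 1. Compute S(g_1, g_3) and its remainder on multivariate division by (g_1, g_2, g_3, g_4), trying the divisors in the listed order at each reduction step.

S(g_1, g_3) = x_1x_2 + x_2^2 + x_1 + 1; remainder on division = x_1x_2 + x_2^2 + x_1 + 1.

lcm(LM(g_1), LM(g_3)) = x_1^2.
S = (lcm/LT(g_1))·g_1 − (lcm/LT(g_3))·g_3 = x_1x_2 + x_2^2 + x_1 + 1.
Reduce S modulo (g_1, g_2, g_3, g_4) in that order:
  leading term x_1x_2: no divisor's leading term divides it; move x_1x_2 to the remainder.
  leading term x_2^2: no divisor's leading term divides it; move x_2^2 to the remainder.
  leading term x_1: no divisor's leading term divides it; move x_1 to the remainder.
  leading term 1: no divisor's leading term divides it; move 1 to the remainder.
The remainder x_1x_2 + x_2^2 + x_1 + 1 is nonzero, so it would be added as the next basis element.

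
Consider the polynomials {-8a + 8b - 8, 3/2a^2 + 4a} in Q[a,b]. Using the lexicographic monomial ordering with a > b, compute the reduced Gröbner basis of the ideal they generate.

G = {a - b + 1, b^2 + 2/3b - 5/3}

f_1 = -8a + 8b - 8, LT = a.
f_2 = 3/2a^2 + 4a, LT = a^2.

S(f_1,f_2): lcm = a^2. S = -ab - 5/3a.
  reduce S modulo (f_1, f_2):
  remainder -b^2 - 2/3b + 5/3 ≠ 0; add g_3 = -b^2 - 2/3b + 5/3 to the basis.

The other S-polynomials (S(f_1,g_3), S(f_2,g_3)) all reduce to 0 modulo the current basis, so we have a Gröbner basis.
Inter-reduce: drop elements whose leading term is divisible by another's, tail-reduce, and make monic.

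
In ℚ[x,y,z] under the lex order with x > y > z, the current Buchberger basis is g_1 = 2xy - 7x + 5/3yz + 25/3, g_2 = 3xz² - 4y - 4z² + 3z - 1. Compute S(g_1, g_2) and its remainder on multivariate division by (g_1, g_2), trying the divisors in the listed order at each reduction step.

S(g_1, g_2) = -7/2xz² + 4/3y² + ⅚yz³ + 4/3yz² - yz + ⅓y + 25/6z²; remainder on division = 4/3y² + ⅚yz³ + 4/3yz² - yz - 13/3y - ½z² + 7/2z - 7/6.

lcm(LM(g_1), LM(g_2)) = xyz².
S = (lcm/LT(g_1))·g_1 − (lcm/LT(g_2))·g_2 = -7/2xz² + 4/3y² + ⅚yz³ + 4/3yz² - yz + ⅓y + 25/6z².
Reduce S modulo (g_1, g_2) in that order:
  leading term xz²: subtract (-7/6)·g_2 from -7/2xz² + 4/3y² + ⅚yz³ + 4/3yz² - yz + ⅓y + 25/6z² → 4/3y² + ⅚yz³ + 4/3yz² - yz - 13/3y - ½z² + 7/2z - 7/6
  leading term y²: no divisor's leading term divides it; move 4/3y² to the remainder.
  leading term yz³: no divisor's leading term divides it; move ⅚yz³ to the remainder.
  leading term yz²: no divisor's leading term divides it; move 4/3yz² to the remainder.
  leading term yz: no divisor's leading term divides it; move -yz to the remainder.
  leading term y: no divisor's leading term divides it; move -13/3y to the remainder.
  leading term z²: no divisor's leading term divides it; move -½z² to the remainder.
  leading term z: no divisor's leading term divides it; move 7/2z to the remainder.
  leading term 1: no divisor's leading term divides it; move -7/6 to the remainder.
The remainder 4/3y² + ⅚yz³ + 4/3yz² - yz - 13/3y - ½z² + 7/2z - 7/6 is nonzero, so it would be added as the next basis element.
This is the inner loop of Buchberger's algorithm — each nonzero remainder becomes a new basis element.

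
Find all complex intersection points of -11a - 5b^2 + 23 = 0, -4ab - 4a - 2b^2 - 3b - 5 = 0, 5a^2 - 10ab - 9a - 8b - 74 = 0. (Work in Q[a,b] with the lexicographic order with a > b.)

Compute a lex Gröbner basis by Buchberger's algorithm.
f_1 = -11a - 5b^2 + 23, LT = a.
f_2 = -4ab - 4a - 2b^2 - 3b - 5, LT = ab.
f_3 = 5a^2 - 10ab - 9a - 8b - 74, LT = a^2.

S(f_1,f_2): lcm = ab. S = -a + 5/11b^3 - 1/2b^2 - 125/44b - 5/4.
  leading term a: subtract (1/11)·f_1 from -a + 5/11b^3 - 1/2b^2 - 125/44b - 5/4 → 5/11b^3 - 1/22b^2 - 125/44b - 147/44
  leading term b^3: no divisor's leading term divides it; move 5/11b^3 to the remainder.
  leading term b^2: no divisor's leading term divides it; move -1/22b^2 to the remainder.
  leading term b: no divisor's leading term divides it; move -125/44b to the remainder.
  leading term 1: no divisor's leading term divides it; move -147/44 to the remainder.
  remainder 5/11b^3 - 1/22b^2 - 125/44b - 147/44 ≠ 0; add h_4 = 5/11b^3 - 1/22b^2 - 125/44b - 147/44 to the basis.

S(f_1,f_3): lcm = a^2. S = 5/11ab^2 + 2ab - 16/55a + 8/5b + 74/5.
  leading term ab^2: subtract (-5/121b^2)·f_1 from 5/11ab^2 + 2ab - 16/55a + 8/5b + 74/5 → 2ab - 16/55a - 25/121b^4 + 115/121b^2 + 8/5b + 74/5
  leading term ab: subtract (-2/11b)·f_1 from 2ab - 16/55a - 25/121b^4 + 115/121b^2 + 8/5b + 74/5 → -16/55a - 25/121b^4 - 10/11b^3 + 115/121b^2 + 318/55b + 74/5
  leading term a: subtract (16/605)·f_1 from -16/55a - 25/121b^4 - 10/11b^3 + 115/121b^2 + 318/55b + 74/5 → -25/121b^4 - 10/11b^3 + 131/121b^2 + 318/55b + 8586/605
  leading term b^4: subtract (-5/11b)·h_4 from -25/121b^4 - 10/11b^3 + 131/121b^2 + 318/55b + 8586/605 → -225/242b^3 - 101/484b^2 + 10317/2420b + 8586/605
  leading term b^3: subtract (-45/22)·h_4 from -225/242b^3 - 101/484b^2 + 10317/2420b + 8586/605 → -73/242b^2 - 681/440b + 35613/4840
  leading term b^2: no divisor's leading term divides it; move -73/242b^2 to the remainder.
  leading term b: no divisor's leading term divides it; move -681/440b to the remainder.
  leading term 1: no divisor's leading term divides it; move 35613/4840 to the remainder.
  remainder -73/242b^2 - 681/440b + 35613/4840 ≠ 0; add h_5 = -73/242b^2 - 681/440b + 35613/4840 to the basis.

S(f_2,f_3): lcm = a^2b. S = a^2 + 5/2ab^2 + 51/20ab + 5/4a + 8/5b^2 + 74/5b.
  leading term a^2: subtract (-1/11a)·f_1 from a^2 + 5/2ab^2 + 51/20ab + 5/4a + 8/5b^2 + 74/5b → 45/22ab^2 + 51/20ab + 147/44a + 8/5b^2 + 74/5b
  leading term ab^2: subtract (-45/242b^2)·f_1 from 45/22ab^2 + 51/20ab + 147/44a + 8/5b^2 + 74/5b → 51/20ab + 147/44a - 225/242b^4 + 7111/1210b^2 + 74/5b
  leading term ab: subtract (-51/220b)·f_1 from 51/20ab + 147/44a - 225/242b^4 + 7111/1210b^2 + 74/5b → 147/44a - 225/242b^4 - 51/44b^3 + 7111/1210b^2 + 4429/220b
  leading term a: subtract (-147/484)·f_1 from 147/44a - 225/242b^4 - 51/44b^3 + 7111/1210b^2 + 4429/220b → -225/242b^4 - 51/44b^3 + 10547/2420b^2 + 4429/220b + 3381/484
  leading term b^4: subtract (-45/22b)·h_4 from -225/242b^4 - 51/44b^3 + 10547/2420b^2 + 4429/220b + 3381/484 → -303/242b^3 - 7031/4840b^2 + 64363/4840b + 3381/484
  leading term b^3: subtract (-303/110)·h_4 from -303/242b^3 - 7031/4840b^2 + 64363/4840b + 3381/484 → -7637/4840b^2 + 301/55b - 10731/4840
  leading term b^2: subtract (7637/1460)·h_5 from -7637/4840b^2 + 301/55b - 10731/4840 → 792407/58400b - 2377221/58400
  leading term b: no divisor's leading term divides it; move 792407/58400b to the remainder.
  leading term 1: no divisor's leading term divides it; move -2377221/58400 to the remainder.
  remainder 792407/58400b - 2377221/58400 ≠ 0; add h_6 = 792407/58400b - 2377221/58400 to the basis.

The other S-polynomials (S(f_1,h_4), S(f_2,h_4), S(f_3,h_4), S(f_1,h_5), S(f_2,h_5), S(f_3,h_5), S(h_4,h_5), S(f_1,h_6), S(f_2,h_6), S(f_3,h_6), S(h_4,h_6), S(h_5,h_6)) all reduce to 0 modulo the current basis, so we have a Gröbner basis.
Inter-reduce: drop elements whose leading term is divisible by another's, tail-reduce, and make monic.
Reduced Gröbner basis: {a + 2, b - 3}.

The lex basis is triangular: the last element involves only b. Solving b - 3 = 0 gives b ∈ {3}; substituting each value into the earlier elements determines the remaining variables.
  b = 3: the earlier basis element becomes a + 2 = 0, giving a = -2 — point (-2, 3).

{(-2, 3)}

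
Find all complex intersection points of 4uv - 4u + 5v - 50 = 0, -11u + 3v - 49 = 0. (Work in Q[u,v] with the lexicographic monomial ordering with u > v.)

{(-5, -2), (-19/44, 59/4)}

Compute a lex Gröbner basis by Buchberger's algorithm.
f_1 = 4uv - 4u + 5v - 50, LT = uv.
f_2 = -11u + 3v - 49, LT = u.

S(f_1,f_2): lcm = uv. S = -u + 3/11v^2 - 141/44v - 25/2.
  leading term u: subtract (1/11)·f_2 from -u + 3/11v^2 - 141/44v - 25/2 → 3/11v^2 - 153/44v - 177/22
  leading term v^2: no divisor's leading term divides it; move 3/11v^2 to the remainder.
  leading term v: no divisor's leading term divides it; move -153/44v to the remainder.
  leading term 1: no divisor's leading term divides it; move -177/22 to the remainder.
  remainder 3/11v^2 - 153/44v - 177/22 ≠ 0; add h_3 = 3/11v^2 - 153/44v - 177/22 to the basis.

The other S-polynomials (S(f_1,h_3), S(f_2,h_3)) all reduce to 0 modulo the current basis, so we have a Gröbner basis.
Inter-reduce: drop elements whose leading term is divisible by another's, tail-reduce, and make monic.
Reduced Gröbner basis: {u - 3/11v + 49/11, v^2 - 51/4v - 59/2}.

From the last basis element, v^2 - 51/4v - 59/2 = 0, so v takes values in {-2, 59/4}. Each choice, substituted upward through the basis, yields the corresponding point(s) of the solution set.
  v = -2: the earlier basis element becomes u + 5 = 0, giving u = -5 — point (-5, -2).
  v = 59/4: the earlier basis element becomes u + 19/44 = 0, giving u = -19/44 — point (-19/44, 59/4).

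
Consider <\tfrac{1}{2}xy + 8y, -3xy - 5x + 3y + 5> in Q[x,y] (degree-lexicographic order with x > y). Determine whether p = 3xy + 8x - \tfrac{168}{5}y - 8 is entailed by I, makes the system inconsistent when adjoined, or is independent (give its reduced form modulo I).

3xy + 8x - \tfrac{168}{5}y - 8 lies in I (it reduces to 0).

First compute the reduced Gröbner basis of I by Buchberger's algorithm.
f_1 = \tfrac{1}{2}xy + 8y, LT = xy.
f_2 = -3xy - 5x + 3y + 5, LT = xy.

S(f_1,f_2): lcm = xy. S = -\tfrac{5}{3}x + 17y + \tfrac{5}{3}.
  leading term x: no divisor's leading term divides it; move -\tfrac{5}{3}x to the remainder.
  leading term y: no divisor's leading term divides it; move 17y to the remainder.
  leading term 1: no divisor's leading term divides it; move \tfrac{5}{3} to the remainder.
  remainder -\tfrac{5}{3}x + 17y + \tfrac{5}{3} ≠ 0; add h_3 = -\tfrac{5}{3}x + 17y + \tfrac{5}{3} to the basis.

S(f_1,h_3): lcm = xy. S = \tfrac{51}{5}y^{2} + 17y.
  leading term y^{2}: no divisor's leading term divides it; move \tfrac{51}{5}y^{2} to the remainder.
  leading term y: no divisor's leading term divides it; move 17y to the remainder.
  remainder \tfrac{51}{5}y^{2} + 17y ≠ 0; add h_4 = \tfrac{51}{5}y^{2} + 17y to the basis.

S(f_2,h_3): lcm = xy. S = \tfrac{51}{5}y^{2} + \tfrac{5}{3}x - \tfrac{5}{3}.
  leading term y^{2}: subtract (1)·h_4 from \tfrac{51}{5}y^{2} + \tfrac{5}{3}x - \tfrac{5}{3} → \tfrac{5}{3}x - 17y - \tfrac{5}{3}
  leading term x: subtract (-1)·h_3 from \tfrac{5}{3}x - 17y - \tfrac{5}{3} → 0
  remainder 0.

S(f_1,h_4): lcm = xy^{2}. S = -\tfrac{5}{3}xy + 16y^{2}.
  leading term xy: subtract (-\tfrac{10}{3})·f_1 from -\tfrac{5}{3}xy + 16y^{2} → 16y^{2} + \tfrac{80}{3}y
  leading term y^{2}: subtract (\tfrac{80}{51})·h_4 from 16y^{2} + \tfrac{80}{3}y → 0
  remainder 0.

S(f_2,h_4): lcm = xy^{2}. S = -y^{2} - \tfrac{5}{3}y.
  leading term y^{2}: subtract (-\tfrac{5}{51})·h_4 from -y^{2} - \tfrac{5}{3}y → 0
  remainder 0.

S(h_3,h_4): leading monomials are coprime, so the S-polynomial reduces to 0 (Buchberger's first criterion).
Every S-polynomial of the final basis reduces to 0, so we have a Gröbner basis.
Inter-reduce: drop elements whose leading term is divisible by another's, tail-reduce, and make monic.
Reduced Gröbner basis: {y^{2} + \tfrac{5}{3}y, x - \tfrac{51}{5}y - 1}.
Label its elements g_1 = y^{2} + \tfrac{5}{3}y, g_2 = x - \tfrac{51}{5}y - 1.

Reduce p = 3xy + 8x - \tfrac{168}{5}y - 8 modulo G:
  leading term xy: subtract (3y)·g_2 from 3xy + 8x - \tfrac{168}{5}y - 8 → \tfrac{153}{5}y^{2} + 8x - \tfrac{153}{5}y - 8
  leading term y^{2}: subtract (\tfrac{153}{5})·g_1 from \tfrac{153}{5}y^{2} + 8x - \tfrac{153}{5}y - 8 → 8x - \tfrac{408}{5}y - 8
  leading term x: subtract (8)·g_2 from 8x - \tfrac{408}{5}y - 8 → 0
  normal form = 0.
Since the normal form is 0, p ∈ I.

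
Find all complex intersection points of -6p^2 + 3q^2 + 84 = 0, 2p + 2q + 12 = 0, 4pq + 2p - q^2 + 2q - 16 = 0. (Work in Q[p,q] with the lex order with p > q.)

Compute a lex Gröbner basis by Buchberger's algorithm.
f_1 = -6p^2 + 3q^2 + 84, LT = p^2.
f_2 = 2p + 2q + 12, LT = p.
f_3 = 4pq + 2p - q^2 + 2q - 16, LT = pq.

S(f_1,f_2): lcm = p^2. S = -pq - 6p - 1/2q^2 - 14.
  reduce S modulo (f_1, f_2, f_3):
  remainder 1/2q^2 + 12q + 22 ≠ 0; add h_4 = 1/2q^2 + 12q + 22 to the basis.

S(f_1,f_3): lcm = p^2q. S = -1/2p^2 + 1/4pq^2 - 1/2pq + 4p - 1/2q^3 - 14q.
  reduce S modulo (f_1, f_2, f_3, h_4):
  remainder -384q - 768 ≠ 0; add h_5 = -384q - 768 to the basis.

The other S-polynomials (S(f_2,f_3), S(f_1,h_4), S(f_2,h_4), S(f_3,h_4), S(f_1,h_5), S(f_2,h_5), S(f_3,h_5), S(h_4,h_5)) all reduce to 0 modulo the current basis, so we have a Gröbner basis.
Inter-reduce: drop elements whose leading term is divisible by another's, tail-reduce, and make monic.
Reduced Gröbner basis: {p + 4, q + 2}.

From the last basis element, q + 2 = 0, so q takes values in {-2}. Each choice, substituted upward through the basis, yields the corresponding point(s) of the solution set.
  q = -2: the earlier basis element becomes p + 4 = 0, giving p = -4 — point (-4, -2).
Zero-dimensionality of the ideal guarantees finitely many solutions over ℂ.

{(-4, -2)}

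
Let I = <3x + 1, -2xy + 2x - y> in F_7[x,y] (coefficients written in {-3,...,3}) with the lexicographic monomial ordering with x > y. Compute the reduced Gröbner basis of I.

G = {x - 2, y + 2}

This is the nonlinear analogue of row-reducing a linear system.

f_1 = 3x + 1, LT = x.
f_2 = -2xy + 2x - y, LT = xy.

S(f_1,f_2): lcm = xy. S = x + y.
  leading term x: subtract (-2)·f_1 from x + y → y + 2
  leading term y: no divisor's leading term divides it; move y to the remainder.
  leading term 1: no divisor's leading term divides it; move 2 to the remainder.
  remainder y + 2 ≠ 0; add g_3 = y + 2 to the basis.

The other S-polynomials (S(f_1,g_3), S(f_2,g_3)) all reduce to 0 modulo the current basis, so we have a Gröbner basis.
Inter-reduce: drop elements whose leading term is divisible by another's, tail-reduce, and make monic.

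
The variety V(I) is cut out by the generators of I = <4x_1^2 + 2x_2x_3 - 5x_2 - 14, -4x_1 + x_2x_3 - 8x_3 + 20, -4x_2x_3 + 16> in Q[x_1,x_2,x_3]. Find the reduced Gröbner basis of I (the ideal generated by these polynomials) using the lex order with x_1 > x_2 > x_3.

G = {x_1 + 2x_3 - 6, x_2 - 16/5x_3^2 + 96/5x_3 - 138/5, x_3^3 - 6x_3^2 + 69/8x_3 - 5/4}

f_1 = 4x_1^2 + 2x_2x_3 - 5x_2 - 14, LT = x_1^2.
f_2 = -4x_1 + x_2x_3 - 8x_3 + 20, LT = x_1.
f_3 = -4x_2x_3 + 16, LT = x_2x_3.

S(f_1,f_2): lcm = x_1^2. S = 1/4x_1x_2x_3 - 2x_1x_3 + 5x_1 + 1/2x_2x_3 - 5/4x_2 - 7/2.
  leading term x_1x_2x_3: subtract (-1/16x_2x_3)·f_2 from 1/4x_1x_2x_3 - 2x_1x_3 + 5x_1 + 1/2x_2x_3 - 5/4x_2 - 7/2 → -2x_1x_3 + 5x_1 + 1/16x_2^2x_3^2 - 1/2x_2x_3^2 + 7/4x_2x_3 - 5/4x_2 - 7/2
  leading term x_1x_3: subtract (1/2x_3)·f_2 from -2x_1x_3 + 5x_1 + 1/16x_2^2x_3^2 - 1/2x_2x_3^2 + 7/4x_2x_3 - 5/4x_2 - 7/2 → 5x_1 + 1/16x_2^2x_3^2 - x_2x_3^2 + 7/4x_2x_3 - 5/4x_2 + 4x_3^2 - 10x_3 - 7/2
  leading term x_1: subtract (-5/4)·f_2 from 5x_1 + 1/16x_2^2x_3^2 - x_2x_3^2 + 7/4x_2x_3 - 5/4x_2 + 4x_3^2 - 10x_3 - 7/2 → 1/16x_2^2x_3^2 - x_2x_3^2 + 3x_2x_3 - 5/4x_2 + 4x_3^2 - 20x_3 + 43/2
  leading term x_2^2x_3^2: subtract (-1/64x_2x_3)·f_3 from 1/16x_2^2x_3^2 - x_2x_3^2 + 3x_2x_3 - 5/4x_2 + 4x_3^2 - 20x_3 + 43/2 → -x_2x_3^2 + 13/4x_2x_3 - 5/4x_2 + 4x_3^2 - 20x_3 + 43/2
  leading term x_2x_3^2: subtract (1/4x_3)·f_3 from -x_2x_3^2 + 13/4x_2x_3 - 5/4x_2 + 4x_3^2 - 20x_3 + 43/2 → 13/4x_2x_3 - 5/4x_2 + 4x_3^2 - 24x_3 + 43/2
  leading term x_2x_3: subtract (-13/16)·f_3 from 13/4x_2x_3 - 5/4x_2 + 4x_3^2 - 24x_3 + 43/2 → -5/4x_2 + 4x_3^2 - 24x_3 + 69/2
  leading term x_2: no divisor's leading term divides it; move -5/4x_2 to the remainder.
  leading term x_3^2: no divisor's leading term divides it; move 4x_3^2 to the remainder.
  leading term x_3: no divisor's leading term divides it; move -24x_3 to the remainder.
  leading term 1: no divisor's leading term divides it; move 69/2 to the remainder.
  remainder -5/4x_2 + 4x_3^2 - 24x_3 + 69/2 ≠ 0; add g_4 = -5/4x_2 + 4x_3^2 - 24x_3 + 69/2 to the basis.

S(f_1,f_3): leading monomials are coprime, so the S-polynomial reduces to 0 (Buchberger's first criterion).
S(f_2,f_3): leading monomials are coprime, so the S-polynomial reduces to 0 (Buchberger's first criterion).
S(f_1,g_4): leading monomials are coprime, so the S-polynomial reduces to 0 (Buchberger's first criterion).
S(f_2,g_4): leading monomials are coprime, so the S-polynomial reduces to 0 (Buchberger's first criterion).
S(f_3,g_4): lcm = x_2x_3. S = 16/5x_3^3 - 96/5x_3^2 + 138/5x_3 - 4.
  leading term x_3^3: no divisor's leading term divides it; move 16/5x_3^3 to the remainder.
  leading term x_3^2: no divisor's leading term divides it; move -96/5x_3^2 to the remainder.
  leading term x_3: no divisor's leading term divides it; move 138/5x_3 to the remainder.
  leading term 1: no divisor's leading term divides it; move -4 to the remainder.
  remainder 16/5x_3^3 - 96/5x_3^2 + 138/5x_3 - 4 ≠ 0; add g_5 = 16/5x_3^3 - 96/5x_3^2 + 138/5x_3 - 4 to the basis.

S(f_1,g_5): leading monomials are coprime, so the S-polynomial reduces to 0 (Buchberger's first criterion).
S(f_2,g_5): leading monomials are coprime, so the S-polynomial reduces to 0 (Buchberger's first criterion).
S(f_3,g_5): lcm = x_2x_3^3. S = 6x_2x_3^2 - 69/8x_2x_3 + 5/4x_2 - 4x_3^2.
  leading term x_2x_3^2: subtract (-3/2x_3)·f_3 from 6x_2x_3^2 - 69/8x_2x_3 + 5/4x_2 - 4x_3^2 → -69/8x_2x_3 + 5/4x_2 - 4x_3^2 + 24x_3
  leading term x_2x_3: subtract (69/32)·f_3 from -69/8x_2x_3 + 5/4x_2 - 4x_3^2 + 24x_3 → 5/4x_2 - 4x_3^2 + 24x_3 - 69/2
  leading term x_2: subtract (-1)·g_4 from 5/4x_2 - 4x_3^2 + 24x_3 - 69/2 → 0
  remainder 0.

S(g_4,g_5): leading monomials are coprime, so the S-polynomial reduces to 0 (Buchberger's first criterion).
Every S-polynomial of the final basis reduces to 0, so we have a Gröbner basis.
Inter-reduce: drop elements whose leading term is divisible by another's, tail-reduce, and make monic.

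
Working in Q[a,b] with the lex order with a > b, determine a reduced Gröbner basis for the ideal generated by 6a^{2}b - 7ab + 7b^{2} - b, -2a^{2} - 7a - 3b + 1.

G = {a^{2} + \tfrac{7}{2}a + \tfrac{3}{2}b - \tfrac{1}{2}, ab + \tfrac{1}{14}b^{2} - \tfrac{1}{14}b, b^{3} + 243b^{2} - 48b}

f_1 = 6a^{2}b - 7ab + 7b^{2} - b, LT = a^{2}b.
f_2 = -2a^{2} - 7a - 3b + 1, LT = a^{2}.

S(f_1,f_2): lcm = a^{2}b. S = -\tfrac{14}{3}ab - \tfrac{1}{3}b^{2} + \tfrac{1}{3}b.
  reduce S modulo (f_1, f_2):
  remainder -\tfrac{14}{3}ab - \tfrac{1}{3}b^{2} + \tfrac{1}{3}b ≠ 0; add g_3 = -\tfrac{14}{3}ab - \tfrac{1}{3}b^{2} + \tfrac{1}{3}b to the basis.

S(f_1,g_3): lcm = a^{2}b. S = -\tfrac{1}{14}ab^{2} - \tfrac{23}{21}ab + \tfrac{7}{6}b^{2} - \tfrac{1}{6}b.
  reduce S modulo (f_1, f_2, g_3):
  remainder \tfrac{1}{196}b^{3} + \tfrac{243}{196}b^{2} - \tfrac{12}{49}b ≠ 0; add g_4 = \tfrac{1}{196}b^{3} + \tfrac{243}{196}b^{2} - \tfrac{12}{49}b to the basis.

The other S-polynomials (S(f_2,g_3), S(f_1,g_4), S(f_2,g_4), S(g_3,g_4)) all reduce to 0 modulo the current basis, so we have a Gröbner basis.
Inter-reduce: drop elements whose leading term is divisible by another's, tail-reduce, and make monic.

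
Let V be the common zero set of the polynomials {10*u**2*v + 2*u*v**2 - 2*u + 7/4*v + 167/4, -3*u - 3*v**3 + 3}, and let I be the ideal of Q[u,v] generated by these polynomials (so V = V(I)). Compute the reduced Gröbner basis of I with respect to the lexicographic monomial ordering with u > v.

G = {u + v**3 - 1, v**7 - 1/5*v**5 - 2*v**4 + 1/5*v**3 + 1/5*v**2 + 47/40*v + 159/40}

f_1 = 10*u**2*v + 2*u*v**2 - 2*u + 7/4*v + 167/4, LT = u**2*v.
f_2 = -3*u - 3*v**3 + 3, LT = u.

S(f_1,f_2): lcm = u**2*v. S = -u*v**4 + 1/5*u*v**2 + u*v - 1/5*u + 7/40*v + 167/40.
  leading term u*v**4: subtract (1/3*v**4)·f_2 from -u*v**4 + 1/5*u*v**2 + u*v - 1/5*u + 7/40*v + 167/40 → 1/5*u*v**2 + u*v - 1/5*u + v**7 - v**4 + 7/40*v + 167/40
  leading term u*v**2: subtract (-1/15*v**2)·f_2 from 1/5*u*v**2 + u*v - 1/5*u + v**7 - v**4 + 7/40*v + 167/40 → u*v - 1/5*u + v**7 - 1/5*v**5 - v**4 + 1/5*v**2 + 7/40*v + 167/40
  leading term u*v: subtract (-1/3*v)·f_2 from u*v - 1/5*u + v**7 - 1/5*v**5 - v**4 + 1/5*v**2 + 7/40*v + 167/40 → -1/5*u + v**7 - 1/5*v**5 - 2*v**4 + 1/5*v**2 + 47/40*v + 167/40
  leading term u: subtract (1/15)·f_2 from -1/5*u + v**7 - 1/5*v**5 - 2*v**4 + 1/5*v**2 + 47/40*v + 167/40 → v**7 - 1/5*v**5 - 2*v**4 + 1/5*v**3 + 1/5*v**2 + 47/40*v + 159/40
  leading term v**7: no divisor's leading term divides it; move v**7 to the remainder.
  leading term v**5: no divisor's leading term divides it; move -1/5*v**5 to the remainder.
  leading term v**4: no divisor's leading term divides it; move -2*v**4 to the remainder.
  leading term v**3: no divisor's leading term divides it; move 1/5*v**3 to the remainder.
  leading term v**2: no divisor's leading term divides it; move 1/5*v**2 to the remainder.
  leading term v: no divisor's leading term divides it; move 47/40*v to the remainder.
  leading term 1: no divisor's leading term divides it; move 159/40 to the remainder.
  remainder v**7 - 1/5*v**5 - 2*v**4 + 1/5*v**3 + 1/5*v**2 + 47/40*v + 159/40 ≠ 0; add g_3 = v**7 - 1/5*v**5 - 2*v**4 + 1/5*v**3 + 1/5*v**2 + 47/40*v + 159/40 to the basis.

The other S-polynomials (S(f_1,g_3), S(f_2,g_3)) all reduce to 0 modulo the current basis, so we have a Gröbner basis.
Inter-reduce: drop elements whose leading term is divisible by another's, tail-reduce, and make monic.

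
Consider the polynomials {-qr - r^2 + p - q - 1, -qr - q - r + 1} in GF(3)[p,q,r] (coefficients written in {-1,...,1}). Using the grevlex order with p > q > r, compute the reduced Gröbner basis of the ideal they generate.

This is the nonlinear analogue of row-reducing a linear system.

f_1 = -qr - r^2 + p - q - 1, LT = qr.
f_2 = -qr - q - r + 1, LT = qr.

S(f_1,f_2): lcm = qr. S = r^2 - p - r - 1.
  leading term r^2: no divisor's leading term divides it; move r^2 to the remainder.
  leading term p: no divisor's leading term divides it; move -p to the remainder.
  leading term r: no divisor's leading term divides it; move -r to the remainder.
  leading term 1: no divisor's leading term divides it; move -1 to the remainder.
  remainder r^2 - p - r - 1 ≠ 0; add g_3 = r^2 - p - r - 1 to the basis.

S(f_1,g_3): lcm = qr^2. S = r^3 + pq - pr - qr + q + r.
  leading term r^3: subtract (r)·g_3 from r^3 + pq - pr - qr + q + r → pq - qr + r^2 + q - r
  leading term pq: no divisor's leading term divides it; move pq to the remainder.
  leading term qr: subtract (1)·f_1 from -qr + r^2 + q - r → -r^2 - p - q - r + 1
  leading term r^2: subtract (-1)·g_3 from -r^2 - p - q - r + 1 → p - q + r
  leading term p: no divisor's leading term divides it; move p to the remainder.
  leading term q: no divisor's leading term divides it; move -q to the remainder.
  leading term r: no divisor's leading term divides it; move r to the remainder.
  remainder pq + p - q + r ≠ 0; add g_4 = pq + p - q + r to the basis.

The other S-polynomials (S(f_2,g_3), S(f_1,g_4), S(f_2,g_4), S(g_3,g_4)) all reduce to 0 modulo the current basis, so we have a Gröbner basis.
Inter-reduce: drop elements whose leading term is divisible by another's, tail-reduce, and make monic.

G = {pq + p - q + r, qr + q + r - 1, r^2 - p - r - 1}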